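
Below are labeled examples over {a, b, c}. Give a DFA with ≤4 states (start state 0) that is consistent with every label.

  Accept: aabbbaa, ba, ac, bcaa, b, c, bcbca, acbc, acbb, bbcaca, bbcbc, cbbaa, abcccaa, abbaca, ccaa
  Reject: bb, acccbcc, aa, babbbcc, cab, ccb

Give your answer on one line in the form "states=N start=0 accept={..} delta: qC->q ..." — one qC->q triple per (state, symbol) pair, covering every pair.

states=3 start=0 accept={1} delta: 0a->0 0b->1 0c->1 1a->1 1b->0 1c->2 2a->1 2b->0 2c->0

Fold the examples into a partial DFA from state 0: repeatedly fix the first undefined (state, symbol) met by the shortest-then-alphabetical prefix, trying targets in increasing order and rejecting any under which an Accept and a Reject string meet in one state with the same remainder; add a state when all current targets are rejected. Accepting states are where Accept strings end.
a: 0a undefined. 0a->0: ok.
b: 0b undefined. 0b->0: no, aabbbaa/bb meet in 0. Open state 1: 0b->1.
c: 0c undefined. 0c->0: no, ac/aa meet in 0. 0c->1: ok.
ba: 1a undefined. 1a->0: no, ba/aa meet in 0. 1a->1: ok.
bb: 1b undefined. 1b->0: ok.
bc: 1c undefined. 1c->0: no, aabbbaa/ccb meet in 1. 1c->1: no, aabbbaa/acccbcc meet in 1. Open state 2: 1c->2.
bca: 2a undefined. 2a->0: no, bcaa/bb meet in 0. 2a->1: ok.
bcb: 2b undefined. 2b->0: ok.
abcc: 2c undefined. 2c->0: ok.
All examples now run through 3 states with every (state, symbol) defined. Accept strings end in {1}, Reject strings end in {0,2}; accept={1}.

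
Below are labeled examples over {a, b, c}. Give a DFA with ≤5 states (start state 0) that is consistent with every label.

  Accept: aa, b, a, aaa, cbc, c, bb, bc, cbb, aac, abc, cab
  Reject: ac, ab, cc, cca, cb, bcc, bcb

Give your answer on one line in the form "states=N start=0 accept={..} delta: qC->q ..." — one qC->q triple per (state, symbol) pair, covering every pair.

states=3 start=0 accept={0,1} delta: 0a->1 0b->0 0c->1 1a->0 1b->2 1c->2 2a->2 2b->0 2c->0

Fold the examples into a partial DFA from state 0: repeatedly fix the first undefined (state, symbol) met by the shortest-then-alphabetical prefix, trying targets in increasing order and rejecting any under which an Accept and a Reject string meet in one state with the same remainder; add a state when all current targets are rejected. Accepting states are where Accept strings end.
a: 0a undefined. 0a->0: no, b/ab meet in 0 with "b" left. Open state 1: 0a->1.
b: 0b undefined. 0b->0: ok.
c: 0c undefined. 0c->0: no, b/cc meet in 0. 0c->1: ok.
aa: 1a undefined. 1a->0: ok.
ab: 1b undefined. 1b->0: no, aa/ab meet in 0. 1b->1: no, a/ab meet in 1. Open state 2: 1b->2.
ac: 1c undefined. 1c->0: no, aa/ac meet in 0. 1c->1: no, aa/cca meet in 0. 1c->2: ok.
abc: 2c undefined. 2c->0: ok.
cbb: 2b undefined. 2b->0: ok.
cca: 2a undefined. 2a->0: no, aa/cca meet in 0. 2a->1: no, a/cca meet in 1. 2a->2: ok.
All examples now run through 3 states with every (state, symbol) defined. Accept strings end in {0,1}, Reject strings end in {2}; accept={0,1}.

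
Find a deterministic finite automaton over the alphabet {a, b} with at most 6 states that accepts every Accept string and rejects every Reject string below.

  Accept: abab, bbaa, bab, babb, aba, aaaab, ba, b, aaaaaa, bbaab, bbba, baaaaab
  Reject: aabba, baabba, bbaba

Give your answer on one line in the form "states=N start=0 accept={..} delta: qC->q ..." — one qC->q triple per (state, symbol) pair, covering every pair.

states=4 start=0 accept={0,1,2} delta: 0a->0 0b->1 1a->0 1b->2 2a->3 2b->0 3a->0 3b->2

Fold the examples into a partial DFA from state 0: repeatedly fix the first undefined (state, symbol) met by the shortest-then-alphabetical prefix, trying targets in increasing order and rejecting any under which an Accept and a Reject string meet in one state with the same remainder; add a state when all current targets are rejected. Accepting states are where Accept strings end.
a: 0a undefined. 0a->0: ok.
b: 0b undefined. 0b->0: no, abab/aabba meet in 0. Open state 1: 0b->1.
ba: 1a undefined. 1a->0: ok.
bb: 1b undefined. 1b->0: no, bbaa/aabba meet in 0. 1b->1: no, bbaa/aabba meet in 0. Open state 2: 1b->2.
bba: 2a undefined. 2a->0: no, bbaa/aabba meet in 0. 2a->1: no, abab/aabba meet in 1. 2a->2: no, bbaa/aabba meet in 2. Open state 3: 2a->3.
bbb: 2b undefined. 2b->0: ok.
bbaa: 3a undefined. 3a->0: ok.
bbab: 3b undefined. 3b->0: no, bbaa/bbaba meet in 0. 3b->1: no, bbaa/bbaba meet in 0. 3b->2: ok.
All examples now run through 4 states with every (state, symbol) defined. Accept strings end in {0,1,2}, Reject strings end in {3}; accept={0,1,2}.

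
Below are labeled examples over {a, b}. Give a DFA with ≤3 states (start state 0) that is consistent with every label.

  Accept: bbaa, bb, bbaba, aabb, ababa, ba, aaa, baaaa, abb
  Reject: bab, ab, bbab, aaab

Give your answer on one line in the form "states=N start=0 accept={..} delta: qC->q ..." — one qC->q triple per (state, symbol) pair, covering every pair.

State merging on the prefix tree: take the shortest (then alphabetical) example prefix whose next move is undefined and point that move at state 0, else 1, else 2, ...; a target is out if some Accept/Reject pair would then sit in one state with the same input left (inseparable). If every existing state is out, open a new one.
a: 0a undefined. 0a->0: ok.
b: 0b undefined. 0b->0: no, bbaa/bab meet in 0. Open state 1: 0b->1.
ba: 1a undefined. 1a->0: ok.
bb: 1b undefined. 1b->0: ok.
All examples now run through 2 states with every (state, symbol) defined. Accept strings end in {0}, Reject strings end in {1}; accept={0}.

states=2 start=0 accept={0} delta: 0a->0 0b->1 1a->0 1b->0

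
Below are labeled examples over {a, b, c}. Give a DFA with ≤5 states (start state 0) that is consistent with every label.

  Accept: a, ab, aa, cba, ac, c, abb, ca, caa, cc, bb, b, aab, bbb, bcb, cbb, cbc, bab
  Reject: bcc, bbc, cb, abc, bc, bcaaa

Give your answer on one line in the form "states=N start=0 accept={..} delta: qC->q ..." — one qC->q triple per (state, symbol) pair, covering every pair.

State merging on the prefix tree: take the shortest (then alphabetical) example prefix whose next move is undefined and point that move at state 0, else 1, else 2, ...; a target is out if some Accept/Reject pair would then sit in one state with the same input left (inseparable). If every existing state is out, open a new one.
a: 0a undefined. 0a->0: ok.
b: 0b undefined. 0b->0: no, ac/bbc meet in 0 with "c" left. Open state 1: 0b->1.
c: 0c undefined. 0c->0: no, ab/cb meet in 1. 0c->1: no, abb/cb meet in 1 with "b" left. Open state 2: 0c->2.
ba: 1a undefined. 1a->0: ok.
bb: 1b undefined. 1b->0: no, ac/bbc meet in 2. 1b->1: ok.
bc: 1c undefined. 1c->0: no, a/bbc meet in 0. 1c->1: no, a/bcaaa meet in 0. 1c->2: no, ac/bbc meet in 2. Open state 3: 1c->3.
ca: 2a undefined. 2a->0: ok.
cb: 2b undefined. 2b->0: no, a/cb meet in 0. 2b->1: no, ab/cb meet in 1. 2b->2: no, ac/cb meet in 2. 2b->3: no, cbc/bcc meet in 3 with "c" left. Open state 4: 2b->4.
cc: 2c undefined. 2c->0: ok.
bca: 3a undefined. 3a->0: no, a/bcaaa meet in 0. 3a->1: no, a/bcaaa meet in 0. 3a->2: no, a/bcaaa meet in 0. 3a->3: ok.
bcb: 3b undefined. 3b->0: ok.
bcc: 3c undefined. 3c->0: no, a/bcc meet in 0. 3c->1: no, ab/bcc meet in 1. 3c->2: no, ac/bcc meet in 2. 3c->3: ok.
cba: 4a undefined. 4a->0: ok.
cbb: 4b undefined. 4b->0: ok.
cbc: 4c undefined. 4c->0: ok.
All examples now run through 5 states with every (state, symbol) defined. Accept strings end in {0,1,2}, Reject strings end in {3,4}; accept={0,1,2}.

states=5 start=0 accept={0,1,2} delta: 0a->0 0b->1 0c->2 1a->0 1b->1 1c->3 2a->0 2b->4 2c->0 3a->3 3b->0 3c->3 4a->0 4b->0 4c->0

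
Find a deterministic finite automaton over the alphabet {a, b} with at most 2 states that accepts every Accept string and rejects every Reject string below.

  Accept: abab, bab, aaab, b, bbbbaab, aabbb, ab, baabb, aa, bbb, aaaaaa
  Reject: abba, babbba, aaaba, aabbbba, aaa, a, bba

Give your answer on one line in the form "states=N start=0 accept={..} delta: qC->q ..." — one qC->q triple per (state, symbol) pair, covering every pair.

State merging on the prefix tree: take the shortest (then alphabetical) example prefix whose next move is undefined and point that move at state 0, else 1, else 2, ...; a target is out if some Accept/Reject pair would then sit in one state with the same input left (inseparable). If every existing state is out, open a new one.
a: 0a undefined. 0a->0: no, aa/aaa meet in 0. Open state 1: 0a->1.
b: 0b undefined. 0b->0: ok.
aa: 1a undefined. 1a->0: ok.
ab: 1b undefined. 1b->0: ok.
All examples now run through 2 states with every (state, symbol) defined. Accept strings end in {0}, Reject strings end in {1}; accept={0}.

states=2 start=0 accept={0} delta: 0a->1 0b->0 1a->0 1b->0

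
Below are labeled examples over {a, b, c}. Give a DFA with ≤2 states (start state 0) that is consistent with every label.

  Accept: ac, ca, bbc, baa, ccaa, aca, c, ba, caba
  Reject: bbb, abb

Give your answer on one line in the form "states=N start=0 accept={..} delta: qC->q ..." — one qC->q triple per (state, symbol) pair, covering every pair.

states=2 start=0 accept={0} delta: 0a->0 0b->1 0c->0 1a->0 1b->1 1c->0

State merging on the prefix tree: take the shortest (then alphabetical) example prefix whose next move is undefined and point that move at state 0, else 1, else 2, ...; a target is out if some Accept/Reject pair would then sit in one state with the same input left (inseparable). If every existing state is out, open a new one.
a: 0a undefined. 0a->0: ok.
b: 0b undefined. 0b->0: no, baa/bbb meet in 0. Open state 1: 0b->1.
c: 0c undefined. 0c->0: ok.
ba: 1a undefined. 1a->0: ok.
bb: 1b undefined. 1b->0: no, ac/abb meet in 0. 1b->1: ok.
bbc: 1c undefined. 1c->0: ok.
All examples now run through 2 states with every (state, symbol) defined. Accept strings end in {0}, Reject strings end in {1}; accept={0}.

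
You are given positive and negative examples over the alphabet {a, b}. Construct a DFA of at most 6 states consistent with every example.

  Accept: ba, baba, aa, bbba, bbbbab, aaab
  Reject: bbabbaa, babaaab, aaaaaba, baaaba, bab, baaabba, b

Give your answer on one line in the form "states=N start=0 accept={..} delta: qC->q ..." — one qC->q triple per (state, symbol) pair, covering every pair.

states=5 start=0 accept={0,2} delta: 0a->1 0b->1 1a->2 1b->0 2a->3 2b->1 3a->4 3b->0 4a->1 4b->3

Fold the examples into a partial DFA from state 0: repeatedly fix the first undefined (state, symbol) met by the shortest-then-alphabetical prefix, trying targets in increasing order and rejecting any under which an Accept and a Reject string meet in one state with the same remainder; add a state when all current targets are rejected. Accepting states are where Accept strings end.
a: 0a undefined. 0a->0: no, ba/aaaaaba meet in 0 with "ba" left. Open state 1: 0a->1.
b: 0b undefined. 0b->0: no, bbbbab/bab meet in 1 with "b" left. 0b->1: ok.
aa: 1a undefined. 1a->0: no, ba/baaaba meet in 0. 1a->1: no, ba/b meet in 1. Open state 2: 1a->2.
bb: 1b undefined. 1b->0: ok.
aaa: 2a undefined. 2a->0: no, ba/baaabba meet in 2. 2a->1: no, baba/baaaba meet in 2 with "ba" left. 2a->2: no, ba/bbabbaa meet in 2. Open state 3: 2a->3.
bab: 2b undefined. 2b->0: no, baba/b meet in 1. 2b->1: ok.
aaaa: 3a undefined. 3a->0: no, ba/baaaba meet in 2. 3a->1: no, ba/aaaaaba meet in 2. 3a->2: no, ba/baaaba meet in 2. 3a->3: no, aaab/babaaab meet in 3 with "b" left. Open state 4: 3a->4.
aaab: 3b undefined. 3b->0: ok.
aaaaa: 4a undefined. 4a->0: no, ba/aaaaaba meet in 2. 4a->1: ok.
baaab: 4b undefined. 4b->0: no, ba/baaabba meet in 2. 4b->1: no, ba/baaaba meet in 2. 4b->2: no, ba/babaaab meet in 2. 4b->3: ok.
All examples now run through 5 states with every (state, symbol) defined. Accept strings end in {0,2}, Reject strings end in {1,3,4}; accept={0,2}.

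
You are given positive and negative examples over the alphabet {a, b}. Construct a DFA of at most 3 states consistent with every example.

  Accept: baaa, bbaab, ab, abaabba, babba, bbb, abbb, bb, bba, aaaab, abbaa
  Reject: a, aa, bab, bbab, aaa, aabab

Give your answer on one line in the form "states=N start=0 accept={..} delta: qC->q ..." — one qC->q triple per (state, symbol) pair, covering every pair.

State merging on the prefix tree: take the shortest (then alphabetical) example prefix whose next move is undefined and point that move at state 0, else 1, else 2, ...; a target is out if some Accept/Reject pair would then sit in one state with the same input left (inseparable). If every existing state is out, open a new one.
a: 0a undefined. 0a->0: ok.
b: 0b undefined. 0b->0: no, baaa/a meet in 0. Open state 1: 0b->1.
ba: 1a undefined. 1a->0: no, baaa/a meet in 0. 1a->1: no, bb/bab meet in 1 with "b" left. Open state 2: 1a->2.
bb: 1b undefined. 1b->0: no, bbaab/bbab meet in 1. 1b->1: ok.
baa: 2a undefined. 2a->0: no, baaa/a meet in 0. 2a->1: ok.
bab: 2b undefined. 2b->0: ok.
All examples now run through 3 states with every (state, symbol) defined. Accept strings end in {1,2}, Reject strings end in {0}; accept={1,2}.

states=3 start=0 accept={1,2} delta: 0a->0 0b->1 1a->2 1b->1 2a->1 2b->0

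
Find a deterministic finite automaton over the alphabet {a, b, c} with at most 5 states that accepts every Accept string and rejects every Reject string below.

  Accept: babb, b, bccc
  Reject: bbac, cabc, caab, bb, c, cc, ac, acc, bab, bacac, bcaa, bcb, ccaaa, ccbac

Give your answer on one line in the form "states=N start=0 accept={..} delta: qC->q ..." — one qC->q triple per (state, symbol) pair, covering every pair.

State merging on the prefix tree: take the shortest (then alphabetical) example prefix whose next move is undefined and point that move at state 0, else 1, else 2, ...; a target is out if some Accept/Reject pair would then sit in one state with the same input left (inseparable). If every existing state is out, open a new one.
a: 0a undefined. 0a->0: ok.
b: 0b undefined. 0b->0: no, babb/bb meet in 0. Open state 1: 0b->1.
c: 0c undefined. 0c->0: no, b/caab meet in 1. 0c->1: no, b/c meet in 1. Open state 2: 0c->2.
ba: 1a undefined. 1a->0: no, babb/bb meet in 1 with "b" left. 1a->1: ok.
bb: 1b undefined. 1b->0: ok.
bc: 1c undefined. 1c->0: no, babb/bcb meet in 1. 1c->1: no, babb/bacac meet in 1. 1c->2: ok.
ca: 2a undefined. 2a->0: no, babb/caab meet in 1. 2a->1: no, babb/bcaa meet in 1. 2a->2: ok.
cc: 2c undefined. 2c->0: no, bccc/bbac meet in 2. 2c->1: no, babb/cc meet in 1. 2c->2: no, bccc/bbac meet in 2. Open state 3: 2c->3.
bcb: 2b undefined. 2b->0: ok.
cca: 3a undefined. 3a->0: ok.
ccb: 3b undefined. 3b->0: ok.
bccc: 3c undefined. 3c->0: no, bccc/caab meet in 0. 3c->1: ok.
All examples now run through 4 states with every (state, symbol) defined. Accept strings end in {1}, Reject strings end in {0,2,3}; accept={1}.

states=4 start=0 accept={1} delta: 0a->0 0b->1 0c->2 1a->1 1b->0 1c->2 2a->2 2b->0 2c->3 3a->0 3b->0 3c->1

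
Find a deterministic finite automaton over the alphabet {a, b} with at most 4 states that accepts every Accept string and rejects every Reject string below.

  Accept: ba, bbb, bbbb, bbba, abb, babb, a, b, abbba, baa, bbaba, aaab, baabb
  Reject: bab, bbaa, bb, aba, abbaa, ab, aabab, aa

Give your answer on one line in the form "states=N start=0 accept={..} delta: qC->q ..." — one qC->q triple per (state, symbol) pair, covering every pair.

Fold the examples into a partial DFA from state 0: repeatedly fix the first undefined (state, symbol) met by the shortest-then-alphabetical prefix, trying targets in increasing order and rejecting any under which an Accept and a Reject string meet in one state with the same remainder; add a state when all current targets are rejected. Accepting states are where Accept strings end.
a: 0a undefined. 0a->0: no, ba/aba meet in 0 with "ba" left. Open state 1: 0a->1.
b: 0b undefined. 0b->0: no, bbb/bb meet in 0. 0b->1: no, ba/aa meet in 1 with "a" left. Open state 2: 0b->2.
aa: 1a undefined. 1a->0: no, aaab/ab meet in 1 with "b" left. 1a->1: no, a/aa meet in 1. 1a->2: no, b/aa meet in 2. Open state 3: 1a->3.
ab: 1b undefined. 1b->0: no, a/aba meet in 1. 1b->1: no, abb/ab meet in 1. 1b->2: no, ba/aba meet in 2 with "a" left. 1b->3: ok.
ba: 2a undefined. 2a->0: no, babb/bb meet in 2 with "b" left. 2a->1: no, baa/bab meet in 3. 2a->2: ok.
bb: 2b undefined. 2b->0: no, bbbb/bab meet in 0. 2b->1: no, bbb/ab meet in 3. 2b->2: no, ba/bab meet in 2. 2b->3: ok.
aaa: 3a undefined. 3a->0: no, a/bbaa meet in 1. 3a->1: no, a/aba meet in 1. 3a->2: no, ba/bbaa meet in 2. 3a->3: ok.
aab: 3b undefined. 3b->0: ok.
All examples now run through 4 states with every (state, symbol) defined. Accept strings end in {0,1,2}, Reject strings end in {3}; accept={0,1,2}.

states=4 start=0 accept={0,1,2} delta: 0a->1 0b->2 1a->3 1b->3 2a->2 2b->3 3a->3 3b->0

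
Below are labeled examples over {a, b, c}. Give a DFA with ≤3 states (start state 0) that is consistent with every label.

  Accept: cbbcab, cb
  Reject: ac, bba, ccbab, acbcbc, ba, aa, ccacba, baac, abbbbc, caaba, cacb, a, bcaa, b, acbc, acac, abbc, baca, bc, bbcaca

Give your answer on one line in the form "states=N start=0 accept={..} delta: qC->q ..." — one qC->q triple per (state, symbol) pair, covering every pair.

Fold the examples into a partial DFA from state 0: repeatedly fix the first undefined (state, symbol) met by the shortest-then-alphabetical prefix, trying targets in increasing order and rejecting any under which an Accept and a Reject string meet in one state with the same remainder; add a state when all current targets are rejected. Accepting states are where Accept strings end.
a: 0a undefined. 0a->0: ok.
b: 0b undefined. 0b->0: ok.
c: 0c undefined. 0c->0: no, cbbcab/ac meet in 0. Open state 1: 0c->1.
ca: 1a undefined. 1a->0: no, cb/cacb meet in 1 with "b" left. 1a->1: ok.
cb: 1b undefined. 1b->0: no, cbbcab/bba meet in 0. 1b->1: no, cb/ac meet in 1. Open state 2: 1b->2.
cc: 1c undefined. 1c->0: ok.
cbb: 2b undefined. 2b->0: ok.
acbc: 2c undefined. 2c->0: ok.
caaba: 2a undefined. 2a->0: ok.
All examples now run through 3 states with every (state, symbol) defined. Accept strings end in {2}, Reject strings end in {0,1}; accept={2}.

states=3 start=0 accept={2} delta: 0a->0 0b->0 0c->1 1a->1 1b->2 1c->0 2a->0 2b->0 2c->0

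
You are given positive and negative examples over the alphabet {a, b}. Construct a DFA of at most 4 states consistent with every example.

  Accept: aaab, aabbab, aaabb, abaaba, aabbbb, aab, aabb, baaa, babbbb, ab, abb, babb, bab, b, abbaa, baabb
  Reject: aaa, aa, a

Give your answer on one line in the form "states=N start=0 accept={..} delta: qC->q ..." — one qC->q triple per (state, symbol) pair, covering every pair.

Fold the examples into a partial DFA from state 0: repeatedly fix the first undefined (state, symbol) met by the shortest-then-alphabetical prefix, trying targets in increasing order and rejecting any under which an Accept and a Reject string meet in one state with the same remainder; add a state when all current targets are rejected. Accepting states are where Accept strings end.
a: 0a undefined. 0a->0: ok.
b: 0b undefined. 0b->0: no, aaab/aaa meet in 0. Open state 1: 0b->1.
ba: 1a undefined. 1a->0: no, abaaba/aaa meet in 0. 1a->1: ok.
abb: 1b undefined. 1b->0: no, aaabb/aaa meet in 0. 1b->1: ok.
All examples now run through 2 states with every (state, symbol) defined. Accept strings end in {1}, Reject strings end in {0}; accept={1}.

states=2 start=0 accept={1} delta: 0a->0 0b->1 1a->1 1b->1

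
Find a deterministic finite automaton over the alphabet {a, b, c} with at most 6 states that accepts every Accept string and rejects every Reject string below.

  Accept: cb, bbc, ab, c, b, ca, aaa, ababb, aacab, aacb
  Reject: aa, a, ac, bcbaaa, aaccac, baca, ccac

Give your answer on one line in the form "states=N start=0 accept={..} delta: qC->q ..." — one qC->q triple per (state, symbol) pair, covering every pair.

State merging on the prefix tree: take the shortest (then alphabetical) example prefix whose next move is undefined and point that move at state 0, else 1, else 2, ...; a target is out if some Accept/Reject pair would then sit in one state with the same input left (inseparable). If every existing state is out, open a new one.
a: 0a undefined. 0a->0: no, c/ac meet in 0 with "c" left. Open state 1: 0a->1.
b: 0b undefined. 0b->0: ok.
c: 0c undefined. 0c->0: no, ca/a meet in 1. 0c->1: no, bbc/a meet in 1. Open state 2: 0c->2.
aa: 1a undefined. 1a->0: no, b/aa meet in 0. 1a->1: no, aaa/aa meet in 1. 1a->2: no, bbc/aa meet in 2. Open state 3: 1a->3.
ab: 1b undefined. 1b->0: ok.
ac: 1c undefined. 1c->0: no, ab/ac meet in 0. 1c->1: ok.
ca: 2a undefined. 2a->0: ok.
cb: 2b undefined. 2b->0: no, aaa/bcbaaa meet in 3 with "a" left. 2b->1: no, cb/a meet in 1. 2b->2: ok.
cc: 2c undefined. 2c->0: ok.
aaa: 3a undefined. 3a->0: ok.
aac: 3c undefined. 3c->0: no, cb/aaccac meet in 2. 3c->1: ok.
aacab: 3b undefined. 3b->0: ok.
All examples now run through 4 states with every (state, symbol) defined. Accept strings end in {0,2}, Reject strings end in {1,3}; accept={0,2}.

states=4 start=0 accept={0,2} delta: 0a->1 0b->0 0c->2 1a->3 1b->0 1c->1 2a->0 2b->2 2c->0 3a->0 3b->0 3c->1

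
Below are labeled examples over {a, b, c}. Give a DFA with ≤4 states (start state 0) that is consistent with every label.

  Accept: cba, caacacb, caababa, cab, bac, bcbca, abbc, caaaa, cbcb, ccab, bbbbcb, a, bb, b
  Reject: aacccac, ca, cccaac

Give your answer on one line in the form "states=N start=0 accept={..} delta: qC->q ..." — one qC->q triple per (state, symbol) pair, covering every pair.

states=4 start=0 accept={0,1,3} delta: 0a->0 0b->0 0c->1 1a->2 1b->3 1c->0 2a->3 2b->0 2c->2 3a->0 3b->0 3c->2

State merging on the prefix tree: take the shortest (then alphabetical) example prefix whose next move is undefined and point that move at state 0, else 1, else 2, ...; a target is out if some Accept/Reject pair would then sit in one state with the same input left (inseparable). If every existing state is out, open a new one.
a: 0a undefined. 0a->0: ok.
b: 0b undefined. 0b->0: ok.
c: 0c undefined. 0c->0: no, cba/aacccac meet in 0. Open state 1: 0c->1.
ca: 1a undefined. 1a->0: no, caababa/ca meet in 0. 1a->1: no, bac/ca meet in 1. Open state 2: 1a->2.
cb: 1b undefined. 1b->0: no, bcbca/ca meet in 2. 1b->1: no, cba/ca meet in 2. 1b->2: no, bbbbcb/ca meet in 2. Open state 3: 1b->3.
cc: 1c undefined. 1c->0: ok.
caa: 2a undefined. 2a->0: no, bac/cccaac meet in 1. 2a->1: no, ccab/cccaac meet in 0. 2a->2: no, caaaa/ca meet in 2. 2a->3: ok.
cab: 2b undefined. 2b->0: ok.
cba: 3a undefined. 3a->0: ok.
cbc: 3c undefined. 3c->0: no, cba/cccaac meet in 0. 3c->1: no, bac/cccaac meet in 1. 3c->2: ok.
caab: 3b undefined. 3b->0: ok.
aacccac: 2c undefined. 2c->0: no, cba/aacccac meet in 0. 2c->1: no, bac/aacccac meet in 1. 2c->2: ok.
All examples now run through 4 states with every (state, symbol) defined. Accept strings end in {0,1,3}, Reject strings end in {2}; accept={0,1,3}.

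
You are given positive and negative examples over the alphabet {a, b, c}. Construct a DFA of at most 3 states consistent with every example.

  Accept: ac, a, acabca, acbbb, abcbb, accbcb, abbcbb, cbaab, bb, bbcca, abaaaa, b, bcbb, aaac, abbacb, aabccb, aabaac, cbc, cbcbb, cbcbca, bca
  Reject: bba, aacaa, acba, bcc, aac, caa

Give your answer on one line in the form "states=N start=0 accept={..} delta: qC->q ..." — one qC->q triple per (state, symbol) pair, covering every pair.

states=3 start=0 accept={1,2} delta: 0a->1 0b->1 0c->0 1a->0 1b->1 1c->2 2a->1 2b->1 2c->0

Grow the machine one transition at a time. Run the examples from 0; the earliest place one falls off (shortest prefix, ties alphabetical) gets sent to the lowest-numbered state that keeps every Accept/Reject pair distinguishable — a pair clashes when both reach the same state with identical unread suffix — and to a fresh state only if none does.
a: 0a undefined. 0a->0: no, ac/aac meet in 0 with "c" left. Open state 1: 0a->1.
b: 0b undefined. 0b->0: no, a/bba meet in 1. 0b->1: ok.
c: 0c undefined. 0c->0: ok.
aa: 1a undefined. 1a->0: ok.
ab: 1b undefined. 1b->0: no, a/bba meet in 1. 1b->1: ok.
ac: 1c undefined. 1c->0: no, ac/bba meet in 0. 1c->1: no, ac/bcc meet in 1. Open state 2: 1c->2.
aca: 2a undefined. 2a->0: no, acabca/bba meet in 0. 2a->1: ok.
acb: 2b undefined. 2b->0: no, a/acba meet in 1. 2b->1: ok.
acc: 2c undefined. 2c->0: ok.
All examples now run through 3 states with every (state, symbol) defined. Accept strings end in {1,2}, Reject strings end in {0}; accept={1,2}.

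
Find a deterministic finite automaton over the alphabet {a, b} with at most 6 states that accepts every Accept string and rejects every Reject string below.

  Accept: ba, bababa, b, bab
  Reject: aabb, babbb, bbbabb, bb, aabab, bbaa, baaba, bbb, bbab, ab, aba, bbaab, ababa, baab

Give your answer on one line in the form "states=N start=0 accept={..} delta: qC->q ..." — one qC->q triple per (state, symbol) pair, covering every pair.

Fold the examples into a partial DFA from state 0: repeatedly fix the first undefined (state, symbol) met by the shortest-then-alphabetical prefix, trying targets in increasing order and rejecting any under which an Accept and a Reject string meet in one state with the same remainder; add a state when all current targets are rejected. Accepting states are where Accept strings end.
a: 0a undefined. 0a->0: no, ba/aba meet in 0 with "ba" left. Open state 1: 0a->1.
b: 0b undefined. 0b->0: no, bababa/ababa meet in 1 with "baba" left. 0b->1: ok.
aa: 1a undefined. 1a->0: no, b/aabab meet in 1. 1a->1: no, bababa/ababa meet in 1 with "baba" left. Open state 2: 1a->2.
ab: 1b undefined. 1b->0: no, ba/bbaa meet in 2. 1b->1: no, ba/aba meet in 2. 1b->2: no, ba/bb meet in 2. Open state 3: 1b->3.
aab: 2b undefined. 2b->0: no, bababa/aba meet in 3 with "a" left. 2b->1: no, b/aabab meet in 1. 2b->2: no, ba/aabb meet in 2. 2b->3: no, bababa/ababa meet in 3 with "aba" left. Open state 4: 2b->4.
aba: 3a undefined. 3a->0: no, ba/ababa meet in 2. 3a->1: no, ba/bbaa meet in 2. 3a->2: no, ba/aba meet in 2. 3a->3: ok.
baa: 2a undefined. 2a->0: no, ba/baaba meet in 2. 2a->1: ok.
bbb: 3b undefined. 3b->0: no, b/ababa meet in 1. 3b->1: no, ba/ababa meet in 2. 3b->2: no, ba/bbbabb meet in 2. 3b->3: ok.
aaba: 4a undefined. 4a->0: no, b/aabab meet in 1. 4a->1: no, bababa/bbbabb meet in 3. 4a->2: no, bab/aabab meet in 4. 4a->3: no, bababa/bbbabb meet in 3. 4a->4: ok.
aabb: 4b undefined. 4b->0: no, bababa/babbb meet in 1. 4b->1: no, b/aabb meet in 1. 4b->2: no, ba/aabb meet in 2. 4b->3: no, bababa/aabb meet in 3. 4b->4: no, bababa/aabb meet in 4. Open state 5: 4b->5.
babbb: 5b undefined. 5b->0: ok.
bababa: 5a undefined. 5a->0: no, bababa/babbb meet in 0. 5a->1: ok.
All examples now run through 6 states with every (state, symbol) defined. Accept strings end in {1,2,4}, Reject strings end in {0,3,5}; accept={1,2,4}.

states=6 start=0 accept={1,2,4} delta: 0a->1 0b->1 1a->2 1b->3 2a->1 2b->4 3a->3 3b->3 4a->4 4b->5 5a->1 5b->0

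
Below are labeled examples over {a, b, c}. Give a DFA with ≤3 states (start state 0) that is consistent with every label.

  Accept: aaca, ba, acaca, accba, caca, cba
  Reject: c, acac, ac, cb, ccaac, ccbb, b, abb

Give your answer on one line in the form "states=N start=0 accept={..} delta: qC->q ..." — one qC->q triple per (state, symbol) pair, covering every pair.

Fold the examples into a partial DFA from state 0: repeatedly fix the first undefined (state, symbol) met by the shortest-then-alphabetical prefix, trying targets in increasing order and rejecting any under which an Accept and a Reject string meet in one state with the same remainder; add a state when all current targets are rejected. Accepting states are where Accept strings end.
a: 0a undefined. 0a->0: ok.
b: 0b undefined. 0b->0: no, ba/b meet in 0. Open state 1: 0b->1.
c: 0c undefined. 0c->0: no, aaca/c meet in 0. 0c->1: ok.
ba: 1a undefined. 1a->0: ok.
cb: 1b undefined. 1b->0: no, aaca/cb meet in 0. 1b->1: ok.
cc: 1c undefined. 1c->0: ok.
All examples now run through 2 states with every (state, symbol) defined. Accept strings end in {0}, Reject strings end in {1}; accept={0}.

states=2 start=0 accept={0} delta: 0a->0 0b->1 0c->1 1a->0 1b->1 1c->0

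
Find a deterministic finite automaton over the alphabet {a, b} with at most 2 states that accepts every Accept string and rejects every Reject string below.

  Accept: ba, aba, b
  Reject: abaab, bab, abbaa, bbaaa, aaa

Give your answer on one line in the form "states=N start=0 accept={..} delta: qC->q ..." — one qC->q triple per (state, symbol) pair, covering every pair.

states=2 start=0 accept={1} delta: 0a->0 0b->1 1a->1 1b->0

Grow the machine one transition at a time. Run the examples from 0; the earliest place one falls off (shortest prefix, ties alphabetical) gets sent to the lowest-numbered state that keeps every Accept/Reject pair distinguishable — a pair clashes when both reach the same state with identical unread suffix — and to a fresh state only if none does.
a: 0a undefined. 0a->0: ok.
b: 0b undefined. 0b->0: no, ba/abaab meet in 0. Open state 1: 0b->1.
ba: 1a undefined. 1a->0: no, ba/aaa meet in 0. 1a->1: ok.
bb: 1b undefined. 1b->0: ok.
All examples now run through 2 states with every (state, symbol) defined. Accept strings end in {1}, Reject strings end in {0}; accept={1}.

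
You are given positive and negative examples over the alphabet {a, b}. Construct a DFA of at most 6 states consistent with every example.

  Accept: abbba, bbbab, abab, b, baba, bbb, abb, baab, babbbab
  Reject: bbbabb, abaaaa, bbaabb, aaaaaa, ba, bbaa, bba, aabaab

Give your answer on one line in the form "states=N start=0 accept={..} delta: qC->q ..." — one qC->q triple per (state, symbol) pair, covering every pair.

states=5 start=0 accept={0,1,3} delta: 0a->1 0b->1 1a->2 1b->2 2a->2 2b->3 3a->0 3b->4 4a->0 4b->1

Fold the examples into a partial DFA from state 0: repeatedly fix the first undefined (state, symbol) met by the shortest-then-alphabetical prefix, trying targets in increasing order and rejecting any under which an Accept and a Reject string meet in one state with the same remainder; add a state when all current targets are rejected. Accepting states are where Accept strings end.
a: 0a undefined. 0a->0: no, baab/aabaab meet in 0 with "baab" left. Open state 1: 0a->1.
b: 0b undefined. 0b->0: no, abb/bbbabb meet in 1 with "bb" left. 0b->1: ok.
aa: 1a undefined. 1a->0: no, baba/aaaaaa meet in 0. 1a->1: no, b/aaaaaa meet in 1. Open state 2: 1a->2.
ab: 1b undefined. 1b->0: no, abbba/bba meet in 1. 1b->1: no, abbba/ba meet in 2. 1b->2: ok.
aaa: 2a undefined. 2a->0: no, abab/bbaa meet in 1. 2a->1: no, abab/abaaaa meet in 2. 2a->2: ok.
aab: 2b undefined. 2b->0: no, abbba/abaaaa meet in 2. 2b->1: no, abbba/bbbabb meet in 2. 2b->2: no, abbba/bbbabb meet in 2. Open state 3: 2b->3.
aaba: 3a undefined. 3a->0: ok.
abbb: 3b undefined. 3b->0: no, baba/bbaabb meet in 0. 3b->1: no, abbba/bbbabb meet in 2. 3b->2: no, abbba/bbbabb meet in 2. 3b->3: no, abab/bbaabb meet in 3. Open state 4: 3b->4.
abbba: 4a undefined. 4a->0: ok.
babbb: 4b undefined. 4b->0: no, babbbab/bbbabb meet in 2. 4b->1: ok.
All examples now run through 5 states with every (state, symbol) defined. Accept strings end in {0,1,3}, Reject strings end in {2,4}; accept={0,1,3}.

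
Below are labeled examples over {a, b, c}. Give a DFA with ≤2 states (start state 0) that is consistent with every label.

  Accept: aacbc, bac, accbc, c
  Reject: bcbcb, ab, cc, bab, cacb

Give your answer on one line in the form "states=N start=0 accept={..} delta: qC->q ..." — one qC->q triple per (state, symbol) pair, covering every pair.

states=2 start=0 accept={1} delta: 0a->0 0b->0 0c->1 1a->0 1b->0 1c->0

Grow the machine one transition at a time. Run the examples from 0; the earliest place one falls off (shortest prefix, ties alphabetical) gets sent to the lowest-numbered state that keeps every Accept/Reject pair distinguishable — a pair clashes when both reach the same state with identical unread suffix — and to a fresh state only if none does.
a: 0a undefined. 0a->0: ok.
b: 0b undefined. 0b->0: ok.
c: 0c undefined. 0c->0: no, aacbc/bcbcb meet in 0. Open state 1: 0c->1.
ca: 1a undefined. 1a->0: ok.
cc: 1c undefined. 1c->0: ok.
bcb: 1b undefined. 1b->0: ok.
All examples now run through 2 states with every (state, symbol) defined. Accept strings end in {1}, Reject strings end in {0}; accept={1}.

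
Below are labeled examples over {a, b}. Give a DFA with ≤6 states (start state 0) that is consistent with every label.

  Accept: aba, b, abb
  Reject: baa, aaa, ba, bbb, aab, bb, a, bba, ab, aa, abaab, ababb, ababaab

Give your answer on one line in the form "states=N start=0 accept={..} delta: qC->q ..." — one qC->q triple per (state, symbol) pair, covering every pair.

states=5 start=0 accept={2,4} delta: 0a->1 0b->2 1a->1 1b->3 2a->0 2b->1 3a->4 3b->2 4a->1 4b->1

Grow the machine one transition at a time. Run the examples from 0; the earliest place one falls off (shortest prefix, ties alphabetical) gets sent to the lowest-numbered state that keeps every Accept/Reject pair distinguishable — a pair clashes when both reach the same state with identical unread suffix — and to a fresh state only if none does.
a: 0a undefined. 0a->0: no, aba/ba meet in 0 with "ba" left. Open state 1: 0a->1.
b: 0b undefined. 0b->0: no, b/bbb meet in 0. 0b->1: no, aba/bba meet in 1 with "ba" left. Open state 2: 0b->2.
aa: 1a undefined. 1a->0: no, b/aab meet in 2. 1a->1: ok.
ab: 1b undefined. 1b->0: no, aba/aaa meet in 1. 1b->1: no, aba/aaa meet in 1. 1b->2: no, aba/ba meet in 2 with "a" left. Open state 3: 1b->3.
ba: 2a undefined. 2a->0: ok.
bb: 2b undefined. 2b->0: no, b/bbb meet in 2. 2b->1: ok.
aba: 3a undefined. 3a->0: no, aba/ba meet in 0. 3a->1: no, aba/baa meet in 1. 3a->2: no, aba/abaab meet in 2. 3a->3: no, aba/bbb meet in 3. Open state 4: 3a->4.
abb: 3b undefined. 3b->0: no, abb/ba meet in 0. 3b->1: no, abb/baa meet in 1. 3b->2: ok.
abaa: 4a undefined. 4a->0: no, b/abaab meet in 2. 4a->1: ok.
abab: 4b undefined. 4b->0: no, b/ababb meet in 2. 4b->1: ok.
All examples now run through 5 states with every (state, symbol) defined. Accept strings end in {2,4}, Reject strings end in {0,1,3}; accept={2,4}.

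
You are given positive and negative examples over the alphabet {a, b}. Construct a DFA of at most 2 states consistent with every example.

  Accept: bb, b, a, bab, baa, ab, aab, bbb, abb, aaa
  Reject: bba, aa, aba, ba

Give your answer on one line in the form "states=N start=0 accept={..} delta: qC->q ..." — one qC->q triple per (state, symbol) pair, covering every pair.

Grow the machine one transition at a time. Run the examples from 0; the earliest place one falls off (shortest prefix, ties alphabetical) gets sent to the lowest-numbered state that keeps every Accept/Reject pair distinguishable — a pair clashes when both reach the same state with identical unread suffix — and to a fresh state only if none does.
a: 0a undefined. 0a->0: no, a/aa meet in 0. Open state 1: 0a->1.
b: 0b undefined. 0b->0: no, a/bba meet in 1. 0b->1: ok.
aa: 1a undefined. 1a->0: ok.
ab: 1b undefined. 1b->0: no, bb/aa meet in 0. 1b->1: ok.
All examples now run through 2 states with every (state, symbol) defined. Accept strings end in {1}, Reject strings end in {0}; accept={1}.

states=2 start=0 accept={1} delta: 0a->1 0b->1 1a->0 1b->1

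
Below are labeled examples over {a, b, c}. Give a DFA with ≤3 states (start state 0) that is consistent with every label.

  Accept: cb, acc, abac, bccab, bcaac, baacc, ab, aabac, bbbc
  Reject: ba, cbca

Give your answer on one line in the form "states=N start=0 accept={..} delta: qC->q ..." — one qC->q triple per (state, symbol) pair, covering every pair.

Fold the examples into a partial DFA from state 0: repeatedly fix the first undefined (state, symbol) met by the shortest-then-alphabetical prefix, trying targets in increasing order and rejecting any under which an Accept and a Reject string meet in one state with the same remainder; add a state when all current targets are rejected. Accepting states are where Accept strings end.
a: 0a undefined. 0a->0: ok.
b: 0b undefined. 0b->0: no, ab/ba meet in 0. Open state 1: 0b->1.
c: 0c undefined. 0c->0: ok.
ba: 1a undefined. 1a->0: no, acc/ba meet in 0. 1a->1: no, cb/ba meet in 1. Open state 2: 1a->2.
bb: 1b undefined. 1b->0: ok.
bc: 1c undefined. 1c->0: no, acc/cbca meet in 0. 1c->1: ok.
baa: 2a undefined. 2a->0: ok.
abac: 2c undefined. 2c->0: ok.
bccab: 2b undefined. 2b->0: ok.
All examples now run through 3 states with every (state, symbol) defined. Accept strings end in {0,1}, Reject strings end in {2}; accept={0,1}.

states=3 start=0 accept={0,1} delta: 0a->0 0b->1 0c->0 1a->2 1b->0 1c->1 2a->0 2b->0 2c->0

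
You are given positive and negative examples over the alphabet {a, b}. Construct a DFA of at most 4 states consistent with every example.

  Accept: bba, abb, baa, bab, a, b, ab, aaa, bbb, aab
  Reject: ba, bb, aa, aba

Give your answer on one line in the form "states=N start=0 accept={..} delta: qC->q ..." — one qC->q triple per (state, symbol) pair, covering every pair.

states=3 start=0 accept={1,2} delta: 0a->1 0b->2 1a->0 1b->1 2a->0 2b->0

State merging on the prefix tree: take the shortest (then alphabetical) example prefix whose next move is undefined and point that move at state 0, else 1, else 2, ...; a target is out if some Accept/Reject pair would then sit in one state with the same input left (inseparable). If every existing state is out, open a new one.
a: 0a undefined. 0a->0: no, abb/bb meet in 0 with "bb" left. Open state 1: 0a->1.
b: 0b undefined. 0b->0: no, bba/ba meet in 1. 0b->1: no, bba/aba meet in 1 with "ba" left. Open state 2: 0b->2.
aa: 1a undefined. 1a->0: ok.
ab: 1b undefined. 1b->0: no, a/aba meet in 1. 1b->1: ok.
ba: 2a undefined. 2a->0: ok.
bb: 2b undefined. 2b->0: ok.
All examples now run through 3 states with every (state, symbol) defined. Accept strings end in {1,2}, Reject strings end in {0}; accept={1,2}.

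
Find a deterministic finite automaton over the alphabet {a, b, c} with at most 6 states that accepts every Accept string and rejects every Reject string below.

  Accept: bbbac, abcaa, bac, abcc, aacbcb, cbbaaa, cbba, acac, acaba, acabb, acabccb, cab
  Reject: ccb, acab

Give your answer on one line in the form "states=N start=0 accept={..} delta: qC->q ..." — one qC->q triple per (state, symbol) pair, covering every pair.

Grow the machine one transition at a time. Run the examples from 0; the earliest place one falls off (shortest prefix, ties alphabetical) gets sent to the lowest-numbered state that keeps every Accept/Reject pair distinguishable — a pair clashes when both reach the same state with identical unread suffix — and to a fresh state only if none does.
a: 0a undefined. 0a->0: no, cab/acab meet in 0 with "cab" left. Open state 1: 0a->1.
b: 0b undefined. 0b->0: ok.
c: 0c undefined. 0c->0: ok.
aa: 1a undefined. 1a->0: no, aacbcb/ccb meet in 0. 1a->1: ok.
ab: 1b undefined. 1b->0: no, abcc/ccb meet in 0. 1b->1: ok.
ac: 1c undefined. 1c->0: no, bbbac/ccb meet in 0. 1c->1: no, bbbac/acab meet in 1. Open state 2: 1c->2.
aca: 2a undefined. 2a->0: no, acac/ccb meet in 0. 2a->1: no, abcaa/acab meet in 1. 2a->2: ok.
aacb: 2b undefined. 2b->0: no, aacbcb/ccb meet in 0. 2b->1: no, aacbcb/acab meet in 1. 2b->2: no, bbbac/acab meet in 2. Open state 3: 2b->3.
abcc: 2c undefined. 2c->0: no, abcc/ccb meet in 0. 2c->1: ok.
aacbc: 3c undefined. 3c->0: no, aacbcb/ccb meet in 0. 3c->1: no, acabccb/acab meet in 3. 3c->2: no, aacbcb/acab meet in 3. 3c->3: ok.
acaba: 3a undefined. 3a->0: no, acaba/ccb meet in 0. 3a->1: ok.
acabb: 3b undefined. 3b->0: no, aacbcb/ccb meet in 0. 3b->1: ok.
All examples now run through 4 states with every (state, symbol) defined. Accept strings end in {1,2}, Reject strings end in {0,3}; accept={1,2}.

states=4 start=0 accept={1,2} delta: 0a->1 0b->0 0c->0 1a->1 1b->1 1c->2 2a->2 2b->3 2c->1 3a->1 3b->1 3c->3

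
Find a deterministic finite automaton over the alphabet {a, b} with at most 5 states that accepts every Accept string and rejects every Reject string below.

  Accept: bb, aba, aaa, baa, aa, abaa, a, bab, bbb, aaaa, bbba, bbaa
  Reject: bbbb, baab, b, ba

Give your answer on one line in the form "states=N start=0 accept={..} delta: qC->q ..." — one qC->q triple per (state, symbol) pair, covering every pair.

states=4 start=0 accept={0,1} delta: 0a->1 0b->2 1a->0 1b->0 2a->3 2b->1 3a->0 3b->0

Fold the examples into a partial DFA from state 0: repeatedly fix the first undefined (state, symbol) met by the shortest-then-alphabetical prefix, trying targets in increasing order and rejecting any under which an Accept and a Reject string meet in one state with the same remainder; add a state when all current targets are rejected. Accepting states are where Accept strings end.
a: 0a undefined. 0a->0: no, aba/ba meet in 0 with "ba" left. Open state 1: 0a->1.
b: 0b undefined. 0b->0: no, bb/bbbb meet in 0. 0b->1: no, aa/ba meet in 1 with "a" left. Open state 2: 0b->2.
aa: 1a undefined. 1a->0: ok.
ab: 1b undefined. 1b->0: ok.
ba: 2a undefined. 2a->0: no, aa/baab meet in 0. 2a->1: no, aba/ba meet in 1. 2a->2: no, bb/baab meet in 2 with "b" left. Open state 3: 2a->3.
bb: 2b undefined. 2b->0: no, bb/bbbb meet in 0. 2b->1: ok.
baa: 3a undefined. 3a->0: ok.
bab: 3b undefined. 3b->0: ok.
All examples now run through 4 states with every (state, symbol) defined. Accept strings end in {0,1}, Reject strings end in {2,3}; accept={0,1}.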